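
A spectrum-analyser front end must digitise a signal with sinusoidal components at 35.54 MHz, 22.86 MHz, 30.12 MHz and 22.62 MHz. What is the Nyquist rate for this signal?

71.08 MHz

Highest-frequency component: 35.54 MHz.
Nyquist rate = 2 × 35.54 MHz = 71.08 MHz.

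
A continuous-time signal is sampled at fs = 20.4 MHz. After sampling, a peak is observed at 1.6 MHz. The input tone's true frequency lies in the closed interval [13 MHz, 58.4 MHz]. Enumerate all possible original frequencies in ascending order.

18.8 MHz, 22 MHz, 39.2 MHz, 42.4 MHz

Frequencies that alias to 1.6 MHz are k·fs ± 1.6 MHz for integer k ≥ 0.
k=0: 1.6 MHz.
k=1: 18.8 MHz, 22 MHz.
k=2: 39.2 MHz, 42.4 MHz.
k=3: 59.6 MHz, 62.8 MHz.
Within [13 MHz, 58.4 MHz]: 18.8 MHz, 22 MHz, 39.2 MHz, 42.4 MHz.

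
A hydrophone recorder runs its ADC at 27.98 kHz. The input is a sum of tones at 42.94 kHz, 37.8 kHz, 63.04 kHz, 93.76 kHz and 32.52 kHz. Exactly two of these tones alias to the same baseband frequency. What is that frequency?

fs/2 = 13.99 kHz.
42.94 kHz mod fs = 14.96 kHz.
14.96 kHz > fs/2 = 13.99 kHz, folds to fs − 14.96 kHz = 13.02 kHz.
37.8 kHz mod fs = 9.82 kHz.
9.82 kHz ≤ fs/2 = 13.99 kHz, appears at 9.82 kHz.
63.04 kHz mod fs = 7.08 kHz.
7.08 kHz ≤ fs/2 = 13.99 kHz, appears at 7.08 kHz.
93.76 kHz mod fs = 9.82 kHz.
9.82 kHz ≤ fs/2 = 13.99 kHz, appears at 9.82 kHz.
32.52 kHz mod fs = 4.54 kHz.
4.54 kHz ≤ fs/2 = 13.99 kHz, appears at 4.54 kHz.
37.8 kHz and 93.76 kHz both map to 9.82 kHz.

9.82 kHz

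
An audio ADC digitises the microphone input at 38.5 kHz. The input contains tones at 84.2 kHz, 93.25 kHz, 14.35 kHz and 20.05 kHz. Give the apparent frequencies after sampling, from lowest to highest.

7.2 kHz, 14.35 kHz, 16.25 kHz, 18.45 kHz

fs/2 = 19.25 kHz.
84.2 kHz mod fs = 7.2 kHz.
7.2 kHz ≤ fs/2 = 19.25 kHz, appears at 7.2 kHz.
93.25 kHz mod fs = 16.25 kHz.
16.25 kHz ≤ fs/2 = 19.25 kHz, appears at 16.25 kHz.
14.35 kHz ≤ fs/2 = 19.25 kHz, passes unchanged.
20.05 kHz > fs/2 = 19.25 kHz, folds to fs − 20.05 kHz = 18.45 kHz.
Distinct values: {7.2 kHz, 14.35 kHz, 16.25 kHz, 18.45 kHz}.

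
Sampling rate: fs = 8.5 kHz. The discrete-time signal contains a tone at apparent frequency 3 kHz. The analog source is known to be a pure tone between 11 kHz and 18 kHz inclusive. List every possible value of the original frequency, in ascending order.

Frequencies that alias to 3 kHz are k·fs ± 3 kHz for integer k ≥ 0.
k=0: 3 kHz.
k=1: 5.5 kHz, 11.5 kHz.
k=2: 14 kHz, 20 kHz.
k=3: 22.5 kHz, 28.5 kHz.
Within [11 kHz, 18 kHz]: 11.5 kHz, 14 kHz.

11.5 kHz, 14 kHz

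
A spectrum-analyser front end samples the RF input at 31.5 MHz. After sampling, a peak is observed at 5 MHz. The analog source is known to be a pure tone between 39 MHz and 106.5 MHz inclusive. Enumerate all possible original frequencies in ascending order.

58 MHz, 68 MHz, 89.5 MHz, 99.5 MHz

Frequencies that alias to 5 MHz are k·fs ± 5 MHz for integer k ≥ 0.
k=0: 5 MHz.
k=1: 26.5 MHz, 36.5 MHz.
k=2: 58 MHz, 68 MHz.
k=3: 89.5 MHz, 99.5 MHz.
k=4: 121 MHz, 131 MHz.
Within [39 MHz, 106.5 MHz]: 58 MHz, 68 MHz, 89.5 MHz, 99.5 MHz.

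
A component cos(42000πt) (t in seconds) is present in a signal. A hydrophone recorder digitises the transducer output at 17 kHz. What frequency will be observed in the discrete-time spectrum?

4 kHz

ω = 42000π rad/s → f = ω/(2π) = 21000 Hz = 21 kHz.
21 kHz mod fs = 4 kHz.
4 kHz ≤ fs/2 = 8.5 kHz, appears at 4 kHz.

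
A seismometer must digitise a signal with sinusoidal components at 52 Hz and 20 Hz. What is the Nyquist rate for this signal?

104 Hz

Highest-frequency component: 52 Hz.
Nyquist rate = 2 × 52 Hz = 104 Hz.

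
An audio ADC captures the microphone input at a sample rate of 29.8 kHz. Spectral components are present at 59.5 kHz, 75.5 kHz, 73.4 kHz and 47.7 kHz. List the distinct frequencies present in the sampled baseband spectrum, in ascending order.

0.1 kHz, 11.9 kHz, 13.8 kHz, 13.9 kHz

fs/2 = 14.9 kHz.
59.5 kHz mod fs = 29.7 kHz.
29.7 kHz > fs/2 = 14.9 kHz, folds to fs − 29.7 kHz = 0.1 kHz.
75.5 kHz mod fs = 15.9 kHz.
15.9 kHz > fs/2 = 14.9 kHz, folds to fs − 15.9 kHz = 13.9 kHz.
73.4 kHz mod fs = 13.8 kHz.
13.8 kHz ≤ fs/2 = 14.9 kHz, appears at 13.8 kHz.
47.7 kHz mod fs = 17.9 kHz.
17.9 kHz > fs/2 = 14.9 kHz, folds to fs − 17.9 kHz = 11.9 kHz.
Distinct values: {0.1 kHz, 11.9 kHz, 13.8 kHz, 13.9 kHz}.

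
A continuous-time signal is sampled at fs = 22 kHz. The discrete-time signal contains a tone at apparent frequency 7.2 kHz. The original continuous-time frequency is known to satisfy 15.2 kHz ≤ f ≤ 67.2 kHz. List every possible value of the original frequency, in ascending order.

Frequencies that alias to 7.2 kHz are k·fs ± 7.2 kHz for integer k ≥ 0.
k=0: 7.2 kHz.
k=1: 14.8 kHz, 29.2 kHz.
k=2: 36.8 kHz, 51.2 kHz.
k=3: 58.8 kHz, 73.2 kHz.
k=4: 80.8 kHz, 95.2 kHz.
Within [15.2 kHz, 67.2 kHz]: 29.2 kHz, 36.8 kHz, 51.2 kHz, 58.8 kHz.

29.2 kHz, 36.8 kHz, 51.2 kHz, 58.8 kHz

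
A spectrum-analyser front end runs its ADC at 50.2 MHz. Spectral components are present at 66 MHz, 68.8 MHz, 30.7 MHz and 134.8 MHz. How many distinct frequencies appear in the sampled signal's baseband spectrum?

3

fs/2 = 25.1 MHz.
66 MHz mod fs = 15.8 MHz.
15.8 MHz ≤ fs/2 = 25.1 MHz, appears at 15.8 MHz.
68.8 MHz mod fs = 18.6 MHz.
18.6 MHz ≤ fs/2 = 25.1 MHz, appears at 18.6 MHz.
30.7 MHz > fs/2 = 25.1 MHz, folds to fs − 30.7 MHz = 19.5 MHz.
134.8 MHz mod fs = 34.4 MHz.
34.4 MHz > fs/2 = 25.1 MHz, folds to fs − 34.4 MHz = 15.8 MHz.
Distinct values: {15.8 MHz, 18.6 MHz, 19.5 MHz} → 3.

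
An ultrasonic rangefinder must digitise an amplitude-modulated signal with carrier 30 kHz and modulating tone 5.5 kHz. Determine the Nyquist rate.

AM sidebands sit at fc ± fm = 24.5 kHz and 35.5 kHz.
Highest-frequency component: 35.5 kHz.
Nyquist rate = 2 × 35.5 kHz = 71 kHz.

71 kHz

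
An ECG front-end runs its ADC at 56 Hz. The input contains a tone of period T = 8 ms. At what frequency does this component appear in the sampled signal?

T = 8 ms → f = 1/T = 125 Hz.
125 Hz mod fs = 13 Hz.
13 Hz ≤ fs/2 = 28 Hz, appears at 13 Hz.

13 Hz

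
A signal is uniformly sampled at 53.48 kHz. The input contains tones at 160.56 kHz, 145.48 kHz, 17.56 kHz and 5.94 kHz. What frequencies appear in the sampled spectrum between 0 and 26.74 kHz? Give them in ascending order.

0.12 kHz, 5.94 kHz, 14.96 kHz, 17.56 kHz

fs/2 = 26.74 kHz.
160.56 kHz mod fs = 0.12 kHz.
0.12 kHz ≤ fs/2 = 26.74 kHz, appears at 0.12 kHz.
145.48 kHz mod fs = 38.52 kHz.
38.52 kHz > fs/2 = 26.74 kHz, folds to fs − 38.52 kHz = 14.96 kHz.
17.56 kHz ≤ fs/2 = 26.74 kHz, passes unchanged.
5.94 kHz ≤ fs/2 = 26.74 kHz, passes unchanged.
Distinct values: {0.12 kHz, 5.94 kHz, 14.96 kHz, 17.56 kHz}.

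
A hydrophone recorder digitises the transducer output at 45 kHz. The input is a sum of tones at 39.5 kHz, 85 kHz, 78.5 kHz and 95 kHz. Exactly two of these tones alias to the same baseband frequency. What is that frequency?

5 kHz

fs/2 = 22.5 kHz.
39.5 kHz > fs/2 = 22.5 kHz, folds to fs − 39.5 kHz = 5.5 kHz.
85 kHz mod fs = 40 kHz.
40 kHz > fs/2 = 22.5 kHz, folds to fs − 40 kHz = 5 kHz.
78.5 kHz mod fs = 33.5 kHz.
33.5 kHz > fs/2 = 22.5 kHz, folds to fs − 33.5 kHz = 11.5 kHz.
95 kHz mod fs = 5 kHz.
5 kHz ≤ fs/2 = 22.5 kHz, appears at 5 kHz.
85 kHz and 95 kHz both map to 5 kHz.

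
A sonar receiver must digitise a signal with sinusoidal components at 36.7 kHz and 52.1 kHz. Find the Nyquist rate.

104.2 kHz

Highest-frequency component: 52.1 kHz.
Nyquist rate = 2 × 52.1 kHz = 104.2 kHz.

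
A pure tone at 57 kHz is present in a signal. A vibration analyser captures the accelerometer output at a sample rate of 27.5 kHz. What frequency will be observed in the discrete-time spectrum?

2 kHz

57 kHz mod fs = 2 kHz.
2 kHz ≤ fs/2 = 13.75 kHz, appears at 2 kHz.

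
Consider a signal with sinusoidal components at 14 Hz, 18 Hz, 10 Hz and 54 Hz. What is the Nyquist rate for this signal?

108 Hz

Highest-frequency component: 54 Hz.
Nyquist rate = 2 × 54 Hz = 108 Hz.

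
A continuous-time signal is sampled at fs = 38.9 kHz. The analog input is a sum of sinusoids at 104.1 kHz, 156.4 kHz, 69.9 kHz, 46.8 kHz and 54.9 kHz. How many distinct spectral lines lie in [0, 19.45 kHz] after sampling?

fs/2 = 19.45 kHz.
104.1 kHz mod fs = 26.3 kHz.
26.3 kHz > fs/2 = 19.45 kHz, folds to fs − 26.3 kHz = 12.6 kHz.
156.4 kHz mod fs = 0.8 kHz.
0.8 kHz ≤ fs/2 = 19.45 kHz, appears at 0.8 kHz.
69.9 kHz mod fs = 31 kHz.
31 kHz > fs/2 = 19.45 kHz, folds to fs − 31 kHz = 7.9 kHz.
46.8 kHz mod fs = 7.9 kHz.
7.9 kHz ≤ fs/2 = 19.45 kHz, appears at 7.9 kHz.
54.9 kHz mod fs = 16 kHz.
16 kHz ≤ fs/2 = 19.45 kHz, appears at 16 kHz.
Distinct values: {0.8 kHz, 7.9 kHz, 12.6 kHz, 16 kHz} → 4.

4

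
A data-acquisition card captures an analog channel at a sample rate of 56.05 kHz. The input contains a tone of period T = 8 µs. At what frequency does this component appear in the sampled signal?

T = 8 µs → f = 1/T = 125 kHz.
125 kHz mod fs = 12.9 kHz.
12.9 kHz ≤ fs/2 = 28.025 kHz, appears at 12.9 kHz.

12.9 kHz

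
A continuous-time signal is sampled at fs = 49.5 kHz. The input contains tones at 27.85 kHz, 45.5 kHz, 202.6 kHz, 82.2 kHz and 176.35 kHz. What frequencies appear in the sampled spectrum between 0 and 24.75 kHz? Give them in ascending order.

4 kHz, 4.6 kHz, 16.8 kHz, 21.65 kHz

fs/2 = 24.75 kHz.
27.85 kHz > fs/2 = 24.75 kHz, folds to fs − 27.85 kHz = 21.65 kHz.
45.5 kHz > fs/2 = 24.75 kHz, folds to fs − 45.5 kHz = 4 kHz.
202.6 kHz mod fs = 4.6 kHz.
4.6 kHz ≤ fs/2 = 24.75 kHz, appears at 4.6 kHz.
82.2 kHz mod fs = 32.7 kHz.
32.7 kHz > fs/2 = 24.75 kHz, folds to fs − 32.7 kHz = 16.8 kHz.
176.35 kHz mod fs = 27.85 kHz.
27.85 kHz > fs/2 = 24.75 kHz, folds to fs − 27.85 kHz = 21.65 kHz.
Distinct values: {4 kHz, 4.6 kHz, 16.8 kHz, 21.65 kHz}.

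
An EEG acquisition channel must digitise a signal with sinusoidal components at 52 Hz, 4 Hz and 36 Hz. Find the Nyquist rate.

Highest-frequency component: 52 Hz.
Nyquist rate = 2 × 52 Hz = 104 Hz.

104 Hz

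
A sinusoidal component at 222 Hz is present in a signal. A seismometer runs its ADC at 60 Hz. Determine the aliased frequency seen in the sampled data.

18 Hz

222 Hz mod fs = 42 Hz.
42 Hz > fs/2 = 30 Hz, folds to fs − 42 Hz = 18 Hz.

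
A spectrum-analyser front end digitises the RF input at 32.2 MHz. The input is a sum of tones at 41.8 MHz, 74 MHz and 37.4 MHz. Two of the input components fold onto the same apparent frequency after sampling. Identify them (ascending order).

41.8 MHz, 74 MHz

fs/2 = 16.1 MHz.
41.8 MHz mod fs = 9.6 MHz.
9.6 MHz ≤ fs/2 = 16.1 MHz, appears at 9.6 MHz.
74 MHz mod fs = 9.6 MHz.
9.6 MHz ≤ fs/2 = 16.1 MHz, appears at 9.6 MHz.
37.4 MHz mod fs = 5.2 MHz.
5.2 MHz ≤ fs/2 = 16.1 MHz, appears at 5.2 MHz.
41.8 MHz and 74 MHz both map to 9.6 MHz.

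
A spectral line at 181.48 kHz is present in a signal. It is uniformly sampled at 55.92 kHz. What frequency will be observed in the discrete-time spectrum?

181.48 kHz mod fs = 13.72 kHz.
13.72 kHz ≤ fs/2 = 27.96 kHz, appears at 13.72 kHz.

13.72 kHz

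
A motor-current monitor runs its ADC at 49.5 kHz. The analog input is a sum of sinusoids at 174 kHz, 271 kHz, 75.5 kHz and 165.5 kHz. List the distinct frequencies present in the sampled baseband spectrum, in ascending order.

17 kHz, 23.5 kHz, 24 kHz

fs/2 = 24.75 kHz.
174 kHz mod fs = 25.5 kHz.
25.5 kHz > fs/2 = 24.75 kHz, folds to fs − 25.5 kHz = 24 kHz.
271 kHz mod fs = 23.5 kHz.
23.5 kHz ≤ fs/2 = 24.75 kHz, appears at 23.5 kHz.
75.5 kHz mod fs = 26 kHz.
26 kHz > fs/2 = 24.75 kHz, folds to fs − 26 kHz = 23.5 kHz.
165.5 kHz mod fs = 17 kHz.
17 kHz ≤ fs/2 = 24.75 kHz, appears at 17 kHz.
Distinct values: {17 kHz, 23.5 kHz, 24 kHz}.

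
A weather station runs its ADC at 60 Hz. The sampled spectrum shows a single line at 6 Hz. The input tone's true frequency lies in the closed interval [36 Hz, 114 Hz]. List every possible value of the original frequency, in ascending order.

54 Hz, 66 Hz, 114 Hz

Frequencies that alias to 6 Hz are k·fs ± 6 Hz for integer k ≥ 0.
k=0: 6 Hz.
k=1: 54 Hz, 66 Hz.
k=2: 114 Hz, 126 Hz.
k=3: 174 Hz, 186 Hz.
Within [36 Hz, 114 Hz]: 54 Hz, 66 Hz, 114 Hz.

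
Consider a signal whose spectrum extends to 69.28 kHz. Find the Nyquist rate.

138.56 kHz

Nyquist rate = 2 × 69.28 kHz = 138.56 kHz.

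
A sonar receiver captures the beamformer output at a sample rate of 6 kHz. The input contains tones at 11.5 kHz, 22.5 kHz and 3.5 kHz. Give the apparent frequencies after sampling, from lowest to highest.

fs/2 = 3 kHz.
11.5 kHz mod fs = 5.5 kHz.
5.5 kHz > fs/2 = 3 kHz, folds to fs − 5.5 kHz = 0.5 kHz.
22.5 kHz mod fs = 4.5 kHz.
4.5 kHz > fs/2 = 3 kHz, folds to fs − 4.5 kHz = 1.5 kHz.
3.5 kHz > fs/2 = 3 kHz, folds to fs − 3.5 kHz = 2.5 kHz.
Distinct values: {0.5 kHz, 1.5 kHz, 2.5 kHz}.

0.5 kHz, 1.5 kHz, 2.5 kHz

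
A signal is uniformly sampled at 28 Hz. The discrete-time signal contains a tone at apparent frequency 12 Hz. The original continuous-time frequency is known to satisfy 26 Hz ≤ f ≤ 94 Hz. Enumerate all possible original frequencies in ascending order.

40 Hz, 44 Hz, 68 Hz, 72 Hz

Frequencies that alias to 12 Hz are k·fs ± 12 Hz for integer k ≥ 0.
k=0: 12 Hz.
k=1: 16 Hz, 40 Hz.
k=2: 44 Hz, 68 Hz.
k=3: 72 Hz, 96 Hz.
k=4: 100 Hz, 124 Hz.
Within [26 Hz, 94 Hz]: 40 Hz, 44 Hz, 68 Hz, 72 Hz.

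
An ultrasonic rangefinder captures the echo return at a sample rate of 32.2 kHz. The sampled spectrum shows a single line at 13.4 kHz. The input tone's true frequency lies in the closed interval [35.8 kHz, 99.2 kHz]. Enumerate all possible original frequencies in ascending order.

Frequencies that alias to 13.4 kHz are k·fs ± 13.4 kHz for integer k ≥ 0.
k=0: 13.4 kHz.
k=1: 18.8 kHz, 45.6 kHz.
k=2: 51 kHz, 77.8 kHz.
k=3: 83.2 kHz, 110 kHz.
k=4: 115.4 kHz, 142.2 kHz.
Within [35.8 kHz, 99.2 kHz]: 45.6 kHz, 51 kHz, 77.8 kHz, 83.2 kHz.

45.6 kHz, 51 kHz, 77.8 kHz, 83.2 kHz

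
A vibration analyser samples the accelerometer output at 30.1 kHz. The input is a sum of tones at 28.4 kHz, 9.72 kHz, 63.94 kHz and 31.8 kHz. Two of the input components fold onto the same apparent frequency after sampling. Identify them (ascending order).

28.4 kHz, 31.8 kHz

fs/2 = 15.05 kHz.
28.4 kHz > fs/2 = 15.05 kHz, folds to fs − 28.4 kHz = 1.7 kHz.
9.72 kHz ≤ fs/2 = 15.05 kHz, passes unchanged.
63.94 kHz mod fs = 3.74 kHz.
3.74 kHz ≤ fs/2 = 15.05 kHz, appears at 3.74 kHz.
31.8 kHz mod fs = 1.7 kHz.
1.7 kHz ≤ fs/2 = 15.05 kHz, appears at 1.7 kHz.
28.4 kHz and 31.8 kHz both map to 1.7 kHz.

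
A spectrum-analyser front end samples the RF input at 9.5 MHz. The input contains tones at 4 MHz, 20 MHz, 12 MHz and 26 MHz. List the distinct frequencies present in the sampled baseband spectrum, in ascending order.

fs/2 = 4.75 MHz.
4 MHz ≤ fs/2 = 4.75 MHz, passes unchanged.
20 MHz mod fs = 1 MHz.
1 MHz ≤ fs/2 = 4.75 MHz, appears at 1 MHz.
12 MHz mod fs = 2.5 MHz.
2.5 MHz ≤ fs/2 = 4.75 MHz, appears at 2.5 MHz.
26 MHz mod fs = 7 MHz.
7 MHz > fs/2 = 4.75 MHz, folds to fs − 7 MHz = 2.5 MHz.
Distinct values: {1 MHz, 2.5 MHz, 4 MHz}.

1 MHz, 2.5 MHz, 4 MHz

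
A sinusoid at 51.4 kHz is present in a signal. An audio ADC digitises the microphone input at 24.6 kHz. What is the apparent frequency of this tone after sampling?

51.4 kHz mod fs = 2.2 kHz.
2.2 kHz ≤ fs/2 = 12.3 kHz, appears at 2.2 kHz.

2.2 kHz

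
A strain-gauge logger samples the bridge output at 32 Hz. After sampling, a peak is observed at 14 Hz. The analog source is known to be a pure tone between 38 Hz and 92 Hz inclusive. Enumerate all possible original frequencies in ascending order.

Frequencies that alias to 14 Hz are k·fs ± 14 Hz for integer k ≥ 0.
k=0: 14 Hz.
k=1: 18 Hz, 46 Hz.
k=2: 50 Hz, 78 Hz.
k=3: 82 Hz, 110 Hz.
k=4: 114 Hz, 142 Hz.
Within [38 Hz, 92 Hz]: 46 Hz, 50 Hz, 78 Hz, 82 Hz.

46 Hz, 50 Hz, 78 Hz, 82 Hz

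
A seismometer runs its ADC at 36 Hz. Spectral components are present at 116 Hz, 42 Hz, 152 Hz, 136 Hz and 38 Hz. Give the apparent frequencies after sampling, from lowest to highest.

2 Hz, 6 Hz, 8 Hz

fs/2 = 18 Hz.
116 Hz mod fs = 8 Hz.
8 Hz ≤ fs/2 = 18 Hz, appears at 8 Hz.
42 Hz mod fs = 6 Hz.
6 Hz ≤ fs/2 = 18 Hz, appears at 6 Hz.
152 Hz mod fs = 8 Hz.
8 Hz ≤ fs/2 = 18 Hz, appears at 8 Hz.
136 Hz mod fs = 28 Hz.
28 Hz > fs/2 = 18 Hz, folds to fs − 28 Hz = 8 Hz.
38 Hz mod fs = 2 Hz.
2 Hz ≤ fs/2 = 18 Hz, appears at 2 Hz.
Distinct values: {2 Hz, 6 Hz, 8 Hz}.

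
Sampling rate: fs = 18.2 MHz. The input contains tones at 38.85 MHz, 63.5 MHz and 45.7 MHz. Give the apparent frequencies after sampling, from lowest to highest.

fs/2 = 9.1 MHz.
38.85 MHz mod fs = 2.45 MHz.
2.45 MHz ≤ fs/2 = 9.1 MHz, appears at 2.45 MHz.
63.5 MHz mod fs = 8.9 MHz.
8.9 MHz ≤ fs/2 = 9.1 MHz, appears at 8.9 MHz.
45.7 MHz mod fs = 9.3 MHz.
9.3 MHz > fs/2 = 9.1 MHz, folds to fs − 9.3 MHz = 8.9 MHz.
Distinct values: {2.45 MHz, 8.9 MHz}.

2.45 MHz, 8.9 MHz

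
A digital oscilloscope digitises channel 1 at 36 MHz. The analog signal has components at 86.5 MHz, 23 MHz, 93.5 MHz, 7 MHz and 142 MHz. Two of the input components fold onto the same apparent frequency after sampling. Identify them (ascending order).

86.5 MHz, 93.5 MHz

fs/2 = 18 MHz.
86.5 MHz mod fs = 14.5 MHz.
14.5 MHz ≤ fs/2 = 18 MHz, appears at 14.5 MHz.
23 MHz > fs/2 = 18 MHz, folds to fs − 23 MHz = 13 MHz.
93.5 MHz mod fs = 21.5 MHz.
21.5 MHz > fs/2 = 18 MHz, folds to fs − 21.5 MHz = 14.5 MHz.
7 MHz ≤ fs/2 = 18 MHz, passes unchanged.
142 MHz mod fs = 34 MHz.
34 MHz > fs/2 = 18 MHz, folds to fs − 34 MHz = 2 MHz.
86.5 MHz and 93.5 MHz both map to 14.5 MHz.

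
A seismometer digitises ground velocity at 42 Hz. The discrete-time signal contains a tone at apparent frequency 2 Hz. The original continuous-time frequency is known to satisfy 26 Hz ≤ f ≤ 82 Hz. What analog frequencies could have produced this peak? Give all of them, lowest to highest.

Frequencies that alias to 2 Hz are k·fs ± 2 Hz for integer k ≥ 0.
k=0: 2 Hz.
k=1: 40 Hz, 44 Hz.
k=2: 82 Hz, 86 Hz.
k=3: 124 Hz, 128 Hz.
Within [26 Hz, 82 Hz]: 40 Hz, 44 Hz, 82 Hz.

40 Hz, 44 Hz, 82 Hz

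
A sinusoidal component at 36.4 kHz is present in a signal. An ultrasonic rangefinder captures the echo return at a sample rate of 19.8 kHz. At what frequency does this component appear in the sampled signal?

3.2 kHz

36.4 kHz mod fs = 16.6 kHz.
16.6 kHz > fs/2 = 9.9 kHz, folds to fs − 16.6 kHz = 3.2 kHz.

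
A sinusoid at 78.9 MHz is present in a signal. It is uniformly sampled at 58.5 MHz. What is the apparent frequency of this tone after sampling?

20.4 MHz

78.9 MHz mod fs = 20.4 MHz.
20.4 MHz ≤ fs/2 = 29.25 MHz, appears at 20.4 MHz.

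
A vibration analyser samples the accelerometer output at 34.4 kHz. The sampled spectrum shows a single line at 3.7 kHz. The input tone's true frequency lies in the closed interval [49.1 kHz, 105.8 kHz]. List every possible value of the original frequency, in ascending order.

Frequencies that alias to 3.7 kHz are k·fs ± 3.7 kHz for integer k ≥ 0.
k=0: 3.7 kHz.
k=1: 30.7 kHz, 38.1 kHz.
k=2: 65.1 kHz, 72.5 kHz.
k=3: 99.5 kHz, 106.9 kHz.
k=4: 133.9 kHz, 141.3 kHz.
Within [49.1 kHz, 105.8 kHz]: 65.1 kHz, 72.5 kHz, 99.5 kHz.

65.1 kHz, 72.5 kHz, 99.5 kHz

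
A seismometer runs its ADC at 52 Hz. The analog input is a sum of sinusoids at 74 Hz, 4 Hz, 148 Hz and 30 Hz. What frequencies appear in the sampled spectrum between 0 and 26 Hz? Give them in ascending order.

4 Hz, 8 Hz, 22 Hz

fs/2 = 26 Hz.
74 Hz mod fs = 22 Hz.
22 Hz ≤ fs/2 = 26 Hz, appears at 22 Hz.
4 Hz ≤ fs/2 = 26 Hz, passes unchanged.
148 Hz mod fs = 44 Hz.
44 Hz > fs/2 = 26 Hz, folds to fs − 44 Hz = 8 Hz.
30 Hz > fs/2 = 26 Hz, folds to fs − 30 Hz = 22 Hz.
Distinct values: {4 Hz, 8 Hz, 22 Hz}.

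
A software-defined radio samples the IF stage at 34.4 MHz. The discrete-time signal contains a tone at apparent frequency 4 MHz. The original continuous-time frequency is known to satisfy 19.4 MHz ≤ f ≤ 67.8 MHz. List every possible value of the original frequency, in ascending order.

30.4 MHz, 38.4 MHz, 64.8 MHz

Frequencies that alias to 4 MHz are k·fs ± 4 MHz for integer k ≥ 0.
k=0: 4 MHz.
k=1: 30.4 MHz, 38.4 MHz.
k=2: 64.8 MHz, 72.8 MHz.
k=3: 99.2 MHz, 107.2 MHz.
Within [19.4 MHz, 67.8 MHz]: 30.4 MHz, 38.4 MHz, 64.8 MHz.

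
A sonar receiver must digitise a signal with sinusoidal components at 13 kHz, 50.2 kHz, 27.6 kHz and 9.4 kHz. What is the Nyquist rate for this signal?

Highest-frequency component: 50.2 kHz.
Nyquist rate = 2 × 50.2 kHz = 100.4 kHz.

100.4 kHz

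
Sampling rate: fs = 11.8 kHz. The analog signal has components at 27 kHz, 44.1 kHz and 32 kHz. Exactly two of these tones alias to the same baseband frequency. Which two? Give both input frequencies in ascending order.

27 kHz, 32 kHz

fs/2 = 5.9 kHz.
27 kHz mod fs = 3.4 kHz.
3.4 kHz ≤ fs/2 = 5.9 kHz, appears at 3.4 kHz.
44.1 kHz mod fs = 8.7 kHz.
8.7 kHz > fs/2 = 5.9 kHz, folds to fs − 8.7 kHz = 3.1 kHz.
32 kHz mod fs = 8.4 kHz.
8.4 kHz > fs/2 = 5.9 kHz, folds to fs − 8.4 kHz = 3.4 kHz.
27 kHz and 32 kHz both map to 3.4 kHz.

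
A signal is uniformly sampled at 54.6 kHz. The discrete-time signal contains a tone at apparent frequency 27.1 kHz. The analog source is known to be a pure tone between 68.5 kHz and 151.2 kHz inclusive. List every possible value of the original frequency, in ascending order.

Frequencies that alias to 27.1 kHz are k·fs ± 27.1 kHz for integer k ≥ 0.
k=0: 27.1 kHz.
k=1: 27.5 kHz, 81.7 kHz.
k=2: 82.1 kHz, 136.3 kHz.
k=3: 136.7 kHz, 190.9 kHz.
k=4: 191.3 kHz, 245.5 kHz.
Within [68.5 kHz, 151.2 kHz]: 81.7 kHz, 82.1 kHz, 136.3 kHz, 136.7 kHz.

81.7 kHz, 82.1 kHz, 136.3 kHz, 136.7 kHz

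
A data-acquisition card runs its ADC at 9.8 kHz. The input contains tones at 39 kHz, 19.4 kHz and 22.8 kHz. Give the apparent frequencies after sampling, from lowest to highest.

0.2 kHz, 3.2 kHz

fs/2 = 4.9 kHz.
39 kHz mod fs = 9.6 kHz.
9.6 kHz > fs/2 = 4.9 kHz, folds to fs − 9.6 kHz = 0.2 kHz.
19.4 kHz mod fs = 9.6 kHz.
9.6 kHz > fs/2 = 4.9 kHz, folds to fs − 9.6 kHz = 0.2 kHz.
22.8 kHz mod fs = 3.2 kHz.
3.2 kHz ≤ fs/2 = 4.9 kHz, appears at 3.2 kHz.
Distinct values: {0.2 kHz, 3.2 kHz}.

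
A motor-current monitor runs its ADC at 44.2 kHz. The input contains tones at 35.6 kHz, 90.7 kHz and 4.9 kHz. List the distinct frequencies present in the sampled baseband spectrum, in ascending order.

2.3 kHz, 4.9 kHz, 8.6 kHz

fs/2 = 22.1 kHz.
35.6 kHz > fs/2 = 22.1 kHz, folds to fs − 35.6 kHz = 8.6 kHz.
90.7 kHz mod fs = 2.3 kHz.
2.3 kHz ≤ fs/2 = 22.1 kHz, appears at 2.3 kHz.
4.9 kHz ≤ fs/2 = 22.1 kHz, passes unchanged.
Distinct values: {2.3 kHz, 4.9 kHz, 8.6 kHz}.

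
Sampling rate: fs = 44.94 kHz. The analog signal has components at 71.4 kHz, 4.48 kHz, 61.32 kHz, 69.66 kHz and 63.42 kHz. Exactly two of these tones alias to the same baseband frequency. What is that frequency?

18.48 kHz

fs/2 = 22.47 kHz.
71.4 kHz mod fs = 26.46 kHz.
26.46 kHz > fs/2 = 22.47 kHz, folds to fs − 26.46 kHz = 18.48 kHz.
4.48 kHz ≤ fs/2 = 22.47 kHz, passes unchanged.
61.32 kHz mod fs = 16.38 kHz.
16.38 kHz ≤ fs/2 = 22.47 kHz, appears at 16.38 kHz.
69.66 kHz mod fs = 24.72 kHz.
24.72 kHz > fs/2 = 22.47 kHz, folds to fs − 24.72 kHz = 20.22 kHz.
63.42 kHz mod fs = 18.48 kHz.
18.48 kHz ≤ fs/2 = 22.47 kHz, appears at 18.48 kHz.
63.42 kHz and 71.4 kHz both map to 18.48 kHz.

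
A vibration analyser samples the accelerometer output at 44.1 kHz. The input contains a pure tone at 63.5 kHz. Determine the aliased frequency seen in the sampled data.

63.5 kHz mod fs = 19.4 kHz.
19.4 kHz ≤ fs/2 = 22.05 kHz, appears at 19.4 kHz.

19.4 kHz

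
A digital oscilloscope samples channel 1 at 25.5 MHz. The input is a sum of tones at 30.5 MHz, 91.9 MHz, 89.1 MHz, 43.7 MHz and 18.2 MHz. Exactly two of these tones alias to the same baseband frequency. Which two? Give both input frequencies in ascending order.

fs/2 = 12.75 MHz.
30.5 MHz mod fs = 5 MHz.
5 MHz ≤ fs/2 = 12.75 MHz, appears at 5 MHz.
91.9 MHz mod fs = 15.4 MHz.
15.4 MHz > fs/2 = 12.75 MHz, folds to fs − 15.4 MHz = 10.1 MHz.
89.1 MHz mod fs = 12.6 MHz.
12.6 MHz ≤ fs/2 = 12.75 MHz, appears at 12.6 MHz.
43.7 MHz mod fs = 18.2 MHz.
18.2 MHz > fs/2 = 12.75 MHz, folds to fs − 18.2 MHz = 7.3 MHz.
18.2 MHz > fs/2 = 12.75 MHz, folds to fs − 18.2 MHz = 7.3 MHz.
18.2 MHz and 43.7 MHz both map to 7.3 MHz.

18.2 MHz, 43.7 MHz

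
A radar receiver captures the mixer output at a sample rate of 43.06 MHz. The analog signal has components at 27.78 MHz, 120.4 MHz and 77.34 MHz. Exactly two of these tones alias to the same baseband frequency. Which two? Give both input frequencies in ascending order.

fs/2 = 21.53 MHz.
27.78 MHz > fs/2 = 21.53 MHz, folds to fs − 27.78 MHz = 15.28 MHz.
120.4 MHz mod fs = 34.28 MHz.
34.28 MHz > fs/2 = 21.53 MHz, folds to fs − 34.28 MHz = 8.78 MHz.
77.34 MHz mod fs = 34.28 MHz.
34.28 MHz > fs/2 = 21.53 MHz, folds to fs − 34.28 MHz = 8.78 MHz.
77.34 MHz and 120.4 MHz both map to 8.78 MHz.

77.34 MHz, 120.4 MHz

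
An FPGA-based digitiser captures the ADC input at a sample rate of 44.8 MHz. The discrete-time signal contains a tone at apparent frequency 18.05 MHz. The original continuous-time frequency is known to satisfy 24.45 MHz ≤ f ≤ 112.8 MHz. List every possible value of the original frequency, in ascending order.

Frequencies that alias to 18.05 MHz are k·fs ± 18.05 MHz for integer k ≥ 0.
k=0: 18.05 MHz.
k=1: 26.75 MHz, 62.85 MHz.
k=2: 71.55 MHz, 107.65 MHz.
k=3: 116.35 MHz, 152.45 MHz.
Within [24.45 MHz, 112.8 MHz]: 26.75 MHz, 62.85 MHz, 71.55 MHz, 107.65 MHz.

26.75 MHz, 62.85 MHz, 71.55 MHz, 107.65 MHz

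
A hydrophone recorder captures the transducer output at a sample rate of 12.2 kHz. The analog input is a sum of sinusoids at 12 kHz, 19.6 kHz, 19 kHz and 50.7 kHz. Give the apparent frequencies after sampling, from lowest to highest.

0.2 kHz, 1.9 kHz, 4.8 kHz, 5.4 kHz

fs/2 = 6.1 kHz.
12 kHz > fs/2 = 6.1 kHz, folds to fs − 12 kHz = 0.2 kHz.
19.6 kHz mod fs = 7.4 kHz.
7.4 kHz > fs/2 = 6.1 kHz, folds to fs − 7.4 kHz = 4.8 kHz.
19 kHz mod fs = 6.8 kHz.
6.8 kHz > fs/2 = 6.1 kHz, folds to fs − 6.8 kHz = 5.4 kHz.
50.7 kHz mod fs = 1.9 kHz.
1.9 kHz ≤ fs/2 = 6.1 kHz, appears at 1.9 kHz.
Distinct values: {0.2 kHz, 1.9 kHz, 4.8 kHz, 5.4 kHz}.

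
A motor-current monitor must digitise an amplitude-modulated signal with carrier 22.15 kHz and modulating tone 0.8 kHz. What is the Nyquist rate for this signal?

AM sidebands sit at fc ± fm = 21.35 kHz and 22.95 kHz.
Highest-frequency component: 22.95 kHz.
Nyquist rate = 2 × 22.95 kHz = 45.9 kHz.

45.9 kHz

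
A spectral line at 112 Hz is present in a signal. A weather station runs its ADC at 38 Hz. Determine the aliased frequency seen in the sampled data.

2 Hz

112 Hz mod fs = 36 Hz.
36 Hz > fs/2 = 19 Hz, folds to fs − 36 Hz = 2 Hz.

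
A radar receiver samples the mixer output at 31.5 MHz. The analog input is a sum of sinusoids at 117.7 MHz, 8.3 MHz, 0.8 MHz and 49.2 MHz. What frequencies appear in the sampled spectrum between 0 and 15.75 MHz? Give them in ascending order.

fs/2 = 15.75 MHz.
117.7 MHz mod fs = 23.2 MHz.
23.2 MHz > fs/2 = 15.75 MHz, folds to fs − 23.2 MHz = 8.3 MHz.
8.3 MHz ≤ fs/2 = 15.75 MHz, passes unchanged.
0.8 MHz ≤ fs/2 = 15.75 MHz, passes unchanged.
49.2 MHz mod fs = 17.7 MHz.
17.7 MHz > fs/2 = 15.75 MHz, folds to fs − 17.7 MHz = 13.8 MHz.
Distinct values: {0.8 MHz, 8.3 MHz, 13.8 MHz}.

0.8 MHz, 8.3 MHz, 13.8 MHz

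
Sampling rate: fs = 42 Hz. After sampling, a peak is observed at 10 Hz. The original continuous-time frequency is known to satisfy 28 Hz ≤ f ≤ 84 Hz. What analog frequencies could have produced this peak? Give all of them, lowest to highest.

Frequencies that alias to 10 Hz are k·fs ± 10 Hz for integer k ≥ 0.
k=0: 10 Hz.
k=1: 32 Hz, 52 Hz.
k=2: 74 Hz, 94 Hz.
k=3: 116 Hz, 136 Hz.
Within [28 Hz, 84 Hz]: 32 Hz, 52 Hz, 74 Hz.

32 Hz, 52 Hz, 74 Hz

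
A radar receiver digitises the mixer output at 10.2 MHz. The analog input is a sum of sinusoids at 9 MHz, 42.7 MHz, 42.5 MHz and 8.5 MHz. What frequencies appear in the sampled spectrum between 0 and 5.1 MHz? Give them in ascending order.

fs/2 = 5.1 MHz.
9 MHz > fs/2 = 5.1 MHz, folds to fs − 9 MHz = 1.2 MHz.
42.7 MHz mod fs = 1.9 MHz.
1.9 MHz ≤ fs/2 = 5.1 MHz, appears at 1.9 MHz.
42.5 MHz mod fs = 1.7 MHz.
1.7 MHz ≤ fs/2 = 5.1 MHz, appears at 1.7 MHz.
8.5 MHz > fs/2 = 5.1 MHz, folds to fs − 8.5 MHz = 1.7 MHz.
Distinct values: {1.2 MHz, 1.7 MHz, 1.9 MHz}.

1.2 MHz, 1.7 MHz, 1.9 MHz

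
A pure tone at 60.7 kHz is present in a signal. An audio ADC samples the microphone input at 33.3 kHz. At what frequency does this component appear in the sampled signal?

5.9 kHz

60.7 kHz mod fs = 27.4 kHz.
27.4 kHz > fs/2 = 16.65 kHz, folds to fs − 27.4 kHz = 5.9 kHz.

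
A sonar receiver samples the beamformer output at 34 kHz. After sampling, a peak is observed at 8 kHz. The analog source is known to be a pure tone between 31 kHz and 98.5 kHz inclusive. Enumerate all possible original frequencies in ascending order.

Frequencies that alias to 8 kHz are k·fs ± 8 kHz for integer k ≥ 0.
k=0: 8 kHz.
k=1: 26 kHz, 42 kHz.
k=2: 60 kHz, 76 kHz.
k=3: 94 kHz, 110 kHz.
k=4: 128 kHz, 144 kHz.
Within [31 kHz, 98.5 kHz]: 42 kHz, 60 kHz, 76 kHz, 94 kHz.

42 kHz, 60 kHz, 76 kHz, 94 kHz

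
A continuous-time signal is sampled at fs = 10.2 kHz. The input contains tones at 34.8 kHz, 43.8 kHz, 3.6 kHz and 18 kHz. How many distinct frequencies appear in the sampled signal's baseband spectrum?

fs/2 = 5.1 kHz.
34.8 kHz mod fs = 4.2 kHz.
4.2 kHz ≤ fs/2 = 5.1 kHz, appears at 4.2 kHz.
43.8 kHz mod fs = 3 kHz.
3 kHz ≤ fs/2 = 5.1 kHz, appears at 3 kHz.
3.6 kHz ≤ fs/2 = 5.1 kHz, passes unchanged.
18 kHz mod fs = 7.8 kHz.
7.8 kHz > fs/2 = 5.1 kHz, folds to fs − 7.8 kHz = 2.4 kHz.
Distinct values: {2.4 kHz, 3 kHz, 3.6 kHz, 4.2 kHz} → 4.

4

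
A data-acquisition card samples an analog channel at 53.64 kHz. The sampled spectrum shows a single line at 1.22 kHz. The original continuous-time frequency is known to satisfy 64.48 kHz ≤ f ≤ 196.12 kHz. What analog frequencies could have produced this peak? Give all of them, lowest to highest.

Frequencies that alias to 1.22 kHz are k·fs ± 1.22 kHz for integer k ≥ 0.
k=0: 1.22 kHz.
k=1: 52.42 kHz, 54.86 kHz.
k=2: 106.06 kHz, 108.5 kHz.
k=3: 159.7 kHz, 162.14 kHz.
k=4: 213.34 kHz, 215.78 kHz.
Within [64.48 kHz, 196.12 kHz]: 106.06 kHz, 108.5 kHz, 159.7 kHz, 162.14 kHz.

106.06 kHz, 108.5 kHz, 159.7 kHz, 162.14 kHz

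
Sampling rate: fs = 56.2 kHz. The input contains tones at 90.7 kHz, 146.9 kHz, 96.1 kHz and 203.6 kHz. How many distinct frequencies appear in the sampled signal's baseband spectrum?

fs/2 = 28.1 kHz.
90.7 kHz mod fs = 34.5 kHz.
34.5 kHz > fs/2 = 28.1 kHz, folds to fs − 34.5 kHz = 21.7 kHz.
146.9 kHz mod fs = 34.5 kHz.
34.5 kHz > fs/2 = 28.1 kHz, folds to fs − 34.5 kHz = 21.7 kHz.
96.1 kHz mod fs = 39.9 kHz.
39.9 kHz > fs/2 = 28.1 kHz, folds to fs − 39.9 kHz = 16.3 kHz.
203.6 kHz mod fs = 35 kHz.
35 kHz > fs/2 = 28.1 kHz, folds to fs − 35 kHz = 21.2 kHz.
Distinct values: {16.3 kHz, 21.2 kHz, 21.7 kHz} → 3.

3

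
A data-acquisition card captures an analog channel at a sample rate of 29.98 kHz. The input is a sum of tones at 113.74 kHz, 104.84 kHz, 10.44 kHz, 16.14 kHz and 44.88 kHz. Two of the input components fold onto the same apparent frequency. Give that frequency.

fs/2 = 14.99 kHz.
113.74 kHz mod fs = 23.8 kHz.
23.8 kHz > fs/2 = 14.99 kHz, folds to fs − 23.8 kHz = 6.18 kHz.
104.84 kHz mod fs = 14.9 kHz.
14.9 kHz ≤ fs/2 = 14.99 kHz, appears at 14.9 kHz.
10.44 kHz ≤ fs/2 = 14.99 kHz, passes unchanged.
16.14 kHz > fs/2 = 14.99 kHz, folds to fs − 16.14 kHz = 13.84 kHz.
44.88 kHz mod fs = 14.9 kHz.
14.9 kHz ≤ fs/2 = 14.99 kHz, appears at 14.9 kHz.
44.88 kHz and 104.84 kHz both map to 14.9 kHz.

14.9 kHz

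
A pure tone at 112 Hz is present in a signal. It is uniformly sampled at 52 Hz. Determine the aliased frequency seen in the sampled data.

112 Hz mod fs = 8 Hz.
8 Hz ≤ fs/2 = 26 Hz, appears at 8 Hz.

8 Hz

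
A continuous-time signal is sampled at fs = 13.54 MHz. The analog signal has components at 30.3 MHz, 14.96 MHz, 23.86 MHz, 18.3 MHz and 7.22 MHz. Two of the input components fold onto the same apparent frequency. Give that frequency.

3.22 MHz

fs/2 = 6.77 MHz.
30.3 MHz mod fs = 3.22 MHz.
3.22 MHz ≤ fs/2 = 6.77 MHz, appears at 3.22 MHz.
14.96 MHz mod fs = 1.42 MHz.
1.42 MHz ≤ fs/2 = 6.77 MHz, appears at 1.42 MHz.
23.86 MHz mod fs = 10.32 MHz.
10.32 MHz > fs/2 = 6.77 MHz, folds to fs − 10.32 MHz = 3.22 MHz.
18.3 MHz mod fs = 4.76 MHz.
4.76 MHz ≤ fs/2 = 6.77 MHz, appears at 4.76 MHz.
7.22 MHz > fs/2 = 6.77 MHz, folds to fs − 7.22 MHz = 6.32 MHz.
23.86 MHz and 30.3 MHz both map to 3.22 MHz.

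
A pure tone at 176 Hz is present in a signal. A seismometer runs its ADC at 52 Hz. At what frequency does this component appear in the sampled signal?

176 Hz mod fs = 20 Hz.
20 Hz ≤ fs/2 = 26 Hz, appears at 20 Hz.

20 Hz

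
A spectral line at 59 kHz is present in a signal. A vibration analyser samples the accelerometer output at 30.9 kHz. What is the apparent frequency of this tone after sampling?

2.8 kHz

59 kHz mod fs = 28.1 kHz.
28.1 kHz > fs/2 = 15.45 kHz, folds to fs − 28.1 kHz = 2.8 kHz.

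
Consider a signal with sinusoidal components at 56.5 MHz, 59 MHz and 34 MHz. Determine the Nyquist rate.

118 MHz

Highest-frequency component: 59 MHz.
Nyquist rate = 2 × 59 MHz = 118 MHz.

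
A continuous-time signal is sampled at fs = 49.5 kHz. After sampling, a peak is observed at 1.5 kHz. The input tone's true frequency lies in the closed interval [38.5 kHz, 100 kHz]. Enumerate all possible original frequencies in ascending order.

48 kHz, 51 kHz, 97.5 kHz

Frequencies that alias to 1.5 kHz are k·fs ± 1.5 kHz for integer k ≥ 0.
k=0: 1.5 kHz.
k=1: 48 kHz, 51 kHz.
k=2: 97.5 kHz, 100.5 kHz.
k=3: 147 kHz, 150 kHz.
Within [38.5 kHz, 100 kHz]: 48 kHz, 51 kHz, 97.5 kHz.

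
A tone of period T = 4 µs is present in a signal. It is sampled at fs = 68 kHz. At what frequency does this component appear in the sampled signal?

T = 4 µs → f = 1/T = 250 kHz.
250 kHz mod fs = 46 kHz.
46 kHz > fs/2 = 34 kHz, folds to fs − 46 kHz = 22 kHz.

22 kHz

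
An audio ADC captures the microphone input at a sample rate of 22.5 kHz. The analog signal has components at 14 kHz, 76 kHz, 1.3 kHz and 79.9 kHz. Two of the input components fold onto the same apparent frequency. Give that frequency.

8.5 kHz

fs/2 = 11.25 kHz.
14 kHz > fs/2 = 11.25 kHz, folds to fs − 14 kHz = 8.5 kHz.
76 kHz mod fs = 8.5 kHz.
8.5 kHz ≤ fs/2 = 11.25 kHz, appears at 8.5 kHz.
1.3 kHz ≤ fs/2 = 11.25 kHz, passes unchanged.
79.9 kHz mod fs = 12.4 kHz.
12.4 kHz > fs/2 = 11.25 kHz, folds to fs − 12.4 kHz = 10.1 kHz.
14 kHz and 76 kHz both map to 8.5 kHz.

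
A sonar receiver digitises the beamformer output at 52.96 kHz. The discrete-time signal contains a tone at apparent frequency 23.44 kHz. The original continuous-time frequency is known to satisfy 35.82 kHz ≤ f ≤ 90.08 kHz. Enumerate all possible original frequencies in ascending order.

76.4 kHz, 82.48 kHz

Frequencies that alias to 23.44 kHz are k·fs ± 23.44 kHz for integer k ≥ 0.
k=0: 23.44 kHz.
k=1: 29.52 kHz, 76.4 kHz.
k=2: 82.48 kHz, 129.36 kHz.
k=3: 135.44 kHz, 182.32 kHz.
Within [35.82 kHz, 90.08 kHz]: 76.4 kHz, 82.48 kHz.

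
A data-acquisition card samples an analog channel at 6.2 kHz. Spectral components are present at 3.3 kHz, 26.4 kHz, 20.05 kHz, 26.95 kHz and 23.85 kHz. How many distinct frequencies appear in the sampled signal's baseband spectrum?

fs/2 = 3.1 kHz.
3.3 kHz > fs/2 = 3.1 kHz, folds to fs − 3.3 kHz = 2.9 kHz.
26.4 kHz mod fs = 1.6 kHz.
1.6 kHz ≤ fs/2 = 3.1 kHz, appears at 1.6 kHz.
20.05 kHz mod fs = 1.45 kHz.
1.45 kHz ≤ fs/2 = 3.1 kHz, appears at 1.45 kHz.
26.95 kHz mod fs = 2.15 kHz.
2.15 kHz ≤ fs/2 = 3.1 kHz, appears at 2.15 kHz.
23.85 kHz mod fs = 5.25 kHz.
5.25 kHz > fs/2 = 3.1 kHz, folds to fs − 5.25 kHz = 0.95 kHz.
Distinct values: {0.95 kHz, 1.45 kHz, 1.6 kHz, 2.15 kHz, 2.9 kHz} → 5.

5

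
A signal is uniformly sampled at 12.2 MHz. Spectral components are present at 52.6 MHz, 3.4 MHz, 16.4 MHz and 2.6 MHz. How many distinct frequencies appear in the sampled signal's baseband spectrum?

4

fs/2 = 6.1 MHz.
52.6 MHz mod fs = 3.8 MHz.
3.8 MHz ≤ fs/2 = 6.1 MHz, appears at 3.8 MHz.
3.4 MHz ≤ fs/2 = 6.1 MHz, passes unchanged.
16.4 MHz mod fs = 4.2 MHz.
4.2 MHz ≤ fs/2 = 6.1 MHz, appears at 4.2 MHz.
2.6 MHz ≤ fs/2 = 6.1 MHz, passes unchanged.
Distinct values: {2.6 MHz, 3.4 MHz, 3.8 MHz, 4.2 MHz} → 4.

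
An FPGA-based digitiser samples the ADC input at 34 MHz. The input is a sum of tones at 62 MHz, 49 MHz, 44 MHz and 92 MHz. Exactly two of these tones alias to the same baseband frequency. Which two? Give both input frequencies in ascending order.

44 MHz, 92 MHz

fs/2 = 17 MHz.
62 MHz mod fs = 28 MHz.
28 MHz > fs/2 = 17 MHz, folds to fs − 28 MHz = 6 MHz.
49 MHz mod fs = 15 MHz.
15 MHz ≤ fs/2 = 17 MHz, appears at 15 MHz.
44 MHz mod fs = 10 MHz.
10 MHz ≤ fs/2 = 17 MHz, appears at 10 MHz.
92 MHz mod fs = 24 MHz.
24 MHz > fs/2 = 17 MHz, folds to fs − 24 MHz = 10 MHz.
44 MHz and 92 MHz both map to 10 MHz.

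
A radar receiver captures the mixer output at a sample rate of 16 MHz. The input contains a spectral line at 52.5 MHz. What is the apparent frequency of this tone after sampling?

4.5 MHz

52.5 MHz mod fs = 4.5 MHz.
4.5 MHz ≤ fs/2 = 8 MHz, appears at 4.5 MHz.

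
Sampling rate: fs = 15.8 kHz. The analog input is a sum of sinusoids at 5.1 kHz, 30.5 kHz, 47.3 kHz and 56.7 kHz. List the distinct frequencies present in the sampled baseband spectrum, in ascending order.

0.1 kHz, 1.1 kHz, 5.1 kHz, 6.5 kHz

fs/2 = 7.9 kHz.
5.1 kHz ≤ fs/2 = 7.9 kHz, passes unchanged.
30.5 kHz mod fs = 14.7 kHz.
14.7 kHz > fs/2 = 7.9 kHz, folds to fs − 14.7 kHz = 1.1 kHz.
47.3 kHz mod fs = 15.7 kHz.
15.7 kHz > fs/2 = 7.9 kHz, folds to fs − 15.7 kHz = 0.1 kHz.
56.7 kHz mod fs = 9.3 kHz.
9.3 kHz > fs/2 = 7.9 kHz, folds to fs − 9.3 kHz = 6.5 kHz.
Distinct values: {0.1 kHz, 1.1 kHz, 5.1 kHz, 6.5 kHz}.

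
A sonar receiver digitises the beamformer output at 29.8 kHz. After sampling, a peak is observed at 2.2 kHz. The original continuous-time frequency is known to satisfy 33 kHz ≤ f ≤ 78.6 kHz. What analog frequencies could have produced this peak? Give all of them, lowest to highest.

Frequencies that alias to 2.2 kHz are k·fs ± 2.2 kHz for integer k ≥ 0.
k=0: 2.2 kHz.
k=1: 27.6 kHz, 32 kHz.
k=2: 57.4 kHz, 61.8 kHz.
k=3: 87.2 kHz, 91.6 kHz.
Within [33 kHz, 78.6 kHz]: 57.4 kHz, 61.8 kHz.

57.4 kHz, 61.8 kHz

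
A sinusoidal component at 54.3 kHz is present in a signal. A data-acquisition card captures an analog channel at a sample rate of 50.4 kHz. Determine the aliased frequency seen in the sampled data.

3.9 kHz

54.3 kHz mod fs = 3.9 kHz.
3.9 kHz ≤ fs/2 = 25.2 kHz, appears at 3.9 kHz.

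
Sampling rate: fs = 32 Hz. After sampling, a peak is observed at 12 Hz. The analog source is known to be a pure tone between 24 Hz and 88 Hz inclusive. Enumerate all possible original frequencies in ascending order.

44 Hz, 52 Hz, 76 Hz, 84 Hz

Frequencies that alias to 12 Hz are k·fs ± 12 Hz for integer k ≥ 0.
k=0: 12 Hz.
k=1: 20 Hz, 44 Hz.
k=2: 52 Hz, 76 Hz.
k=3: 84 Hz, 108 Hz.
k=4: 116 Hz, 140 Hz.
Within [24 Hz, 88 Hz]: 44 Hz, 52 Hz, 76 Hz, 84 Hz.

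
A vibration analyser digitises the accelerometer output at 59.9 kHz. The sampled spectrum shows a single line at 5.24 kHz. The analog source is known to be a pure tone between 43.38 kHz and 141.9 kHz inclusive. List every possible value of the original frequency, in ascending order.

54.66 kHz, 65.14 kHz, 114.56 kHz, 125.04 kHz

Frequencies that alias to 5.24 kHz are k·fs ± 5.24 kHz for integer k ≥ 0.
k=0: 5.24 kHz.
k=1: 54.66 kHz, 65.14 kHz.
k=2: 114.56 kHz, 125.04 kHz.
k=3: 174.46 kHz, 184.94 kHz.
Within [43.38 kHz, 141.9 kHz]: 54.66 kHz, 65.14 kHz, 114.56 kHz, 125.04 kHz.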